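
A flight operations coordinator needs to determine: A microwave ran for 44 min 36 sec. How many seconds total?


Minutes: 44
Extra seconds: 36
Seconds per minute: 60
Minutes to seconds: 44 x 60 = 2640
Total: 2640 + 36 = 2676

2676


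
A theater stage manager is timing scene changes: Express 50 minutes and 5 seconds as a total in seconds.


Minutes: 50
Seconds: 5
Convert minutes to seconds: 50 x 60 = 3000
Add remaining seconds: 3000 + 5 = 3005

3005


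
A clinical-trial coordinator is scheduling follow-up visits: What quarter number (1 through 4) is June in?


Month: June (month 6)
Q1: January-March (months 1-3)
Q2: April-June (months 4-6)
Q3: July-September (months 7-9)
Q4: October-December (months 10-12)
Month 6 falls in Q2

2


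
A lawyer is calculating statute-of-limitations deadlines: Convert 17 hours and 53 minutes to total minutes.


Hours: 17
Minutes: 53
Convert hours to minutes: 17 x 60 = 1020
Add remaining minutes: 1020 + 53 = 1073

1073


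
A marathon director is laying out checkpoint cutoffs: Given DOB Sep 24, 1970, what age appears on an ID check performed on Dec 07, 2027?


Birth: 1970-09-24
Reference: 2027-12-07
Year difference: 2027 - 1970 = 57
Has birthday (09-24) occurred by 12-07? Yes
Age in full years: 57

57


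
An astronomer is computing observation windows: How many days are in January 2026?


Month: January
Year: 2026
January is a 31-day month
Total: 31 days

31


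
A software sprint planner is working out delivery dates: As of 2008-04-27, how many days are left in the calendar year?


Start: April 27, 2008
End: December 31, 2008
Days left in April: 3
May: 31
June: 30
July: 31
August: 31
... plus remaining months
Sum of remaining months: 245
Total: 3 + 245 = 248

248


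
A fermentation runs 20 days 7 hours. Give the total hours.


Days: 20
Extra hours: 7
Hours per day: 24
Days to hours: 20 x 24 = 480
Total: 480 + 7 = 487

487


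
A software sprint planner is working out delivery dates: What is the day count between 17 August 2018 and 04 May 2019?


Start date: 2018-08-17
End date: 2019-05-04
Aug 2018: +15 days
Sep 2018: +30 days
Oct 2018: +31 days
... (7 more months)
Total: 260 days

260


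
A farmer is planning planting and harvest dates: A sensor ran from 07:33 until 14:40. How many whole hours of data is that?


Start: 07:33
End: 14:40
Hour difference: 14 - 7 = 7 hours
Minute difference: 40 - 33 = 7 minutes
Total minutes: 427
Complete hours: 427 / 60 = 7 (remainder 7)

7


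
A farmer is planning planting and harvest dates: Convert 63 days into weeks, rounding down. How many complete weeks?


Total days: 63
Days per week: 7
Division: 63 / 7 = 9 remainder 0
Complete weeks: 9
Remaining days: 0

9


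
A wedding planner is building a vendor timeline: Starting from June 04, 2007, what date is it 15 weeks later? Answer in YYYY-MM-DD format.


Start: 2007-06-04
Weeks to add: 15
Convert to days: 15 x 7 = 105 days
Add 105 days to 2007-06-04
Result: 2007-09-17

2007-09-17


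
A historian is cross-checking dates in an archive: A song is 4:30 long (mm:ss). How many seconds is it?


Minutes: 4
Extra seconds: 30
Seconds per minute: 60
Minutes to seconds: 4 x 60 = 240
Total: 240 + 30 = 270

270


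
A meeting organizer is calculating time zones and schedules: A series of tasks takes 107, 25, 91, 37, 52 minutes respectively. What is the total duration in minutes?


Durations: 107, 25, 91, 37, 52
Running sum: 107
+ 25 = 132
+ 91 = 223
+ 37 = 260
+ 52 = 312
Total duration: 312 minutes
That is 5 hours and 12 minutes

312


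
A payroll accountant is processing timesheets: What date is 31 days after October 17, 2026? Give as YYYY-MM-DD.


Start: 2026-10-17
Adding 31 days
Days remaining in October: 14
After October: 17 days still to add
November 2026 has 30 days, need 17
Result: 2026-11-17

2026-11-17


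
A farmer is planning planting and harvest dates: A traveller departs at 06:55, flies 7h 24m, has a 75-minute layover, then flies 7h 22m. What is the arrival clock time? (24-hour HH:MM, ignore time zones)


Depart: 06:55
Leg 1: +444 min -> 14:19
Layover: +75 min -> 15:34
Leg 2: +442 min -> 22:56
Total travel: 961 minutes = 16h 1m
Arrival: 22:56

22:56


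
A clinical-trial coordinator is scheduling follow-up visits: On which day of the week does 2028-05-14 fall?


Date: 2028-05-14
January 1, 2028 is a Saturday
Day of year: 135
Offset from Jan 1: 134 days
134 mod 7 = 1
Result: Sunday

Sunday


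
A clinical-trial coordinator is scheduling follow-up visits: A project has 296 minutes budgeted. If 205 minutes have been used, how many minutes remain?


Total budget: 296 minutes
Time used: 205 minutes
Remaining: 296 - 205 = 91 minutes
Percent used: 69.3%
Percent remaining: 30.7%

91


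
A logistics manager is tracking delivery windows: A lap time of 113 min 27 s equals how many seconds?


Minutes: 113
Seconds: 27
Convert minutes to seconds: 113 x 60 = 6780
Add remaining seconds: 6780 + 27 = 6807

6807


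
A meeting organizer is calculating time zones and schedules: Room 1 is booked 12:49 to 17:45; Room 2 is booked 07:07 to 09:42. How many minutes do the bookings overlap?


Interval A: [769, 1065] minutes from midnight
Interval B: [427, 582] minutes from midnight
Overlap start = max(769, 427) = 769
Overlap end = min(1065, 582) = 582
End <= start, so the intervals do not overlap: 0 minutes

0


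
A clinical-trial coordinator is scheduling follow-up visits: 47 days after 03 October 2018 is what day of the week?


Start: 2018-10-03 (Wednesday)
Step 1 - find target date: add 47 days
  2018-10-03 + 47 days = 2018-11-19
Step 2 - day of week:
  47 mod 7 = 5
  Wednesday + 5 days -> Monday
Result: Monday (2018-11-19)

Monday


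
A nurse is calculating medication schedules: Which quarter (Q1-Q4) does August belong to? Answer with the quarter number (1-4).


Month: August (month 8)
Q1: January-March (months 1-3)
Q2: April-June (months 4-6)
Q3: July-September (months 7-9)
Q4: October-December (months 10-12)
Month 8 falls in Q3

3


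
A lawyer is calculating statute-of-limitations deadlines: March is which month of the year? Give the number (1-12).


Calendar month order:
2. February
3. March <--
4. April
March is month number 3

3


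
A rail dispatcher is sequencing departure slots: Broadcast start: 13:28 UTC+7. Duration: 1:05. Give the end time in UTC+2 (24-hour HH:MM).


Start: 13:28 in UTC+7
Step 1 - add duration:
  minutes: 28 + 5 = 33
  hours: 13 + 1 + 0 = 14
  end in UTC+7: 14:33
Step 2 - convert UTC+7 -> UTC+2:
  offset difference: 2 - (7) = -5 hours
  14 + (-5) = 9 -> mod 24 = 9
Result: 09:33 in UTC+2

09:33


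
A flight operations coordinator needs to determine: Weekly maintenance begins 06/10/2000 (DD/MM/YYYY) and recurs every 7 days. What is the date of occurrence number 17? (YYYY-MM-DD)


First occurrence: 2000-10-06 (occurrence 1)
Each occurrence is 7 days after the previous.
Occurrence 17 is 16 weeks after the first.
16 weeks = 112 days
2000-10-06 + 112 days = 2001-01-26

2001-01-26


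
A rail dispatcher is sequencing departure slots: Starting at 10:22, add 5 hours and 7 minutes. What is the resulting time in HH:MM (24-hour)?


Start time: 10:22
Adding: 5 hours 7 minutes
Minutes: 22 + 7 = 29
Hours: 10 + 5 + 0 = 15
Result: 15:29

15:29


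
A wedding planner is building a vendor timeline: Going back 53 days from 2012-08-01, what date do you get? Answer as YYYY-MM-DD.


Start: 2012-08-01
Subtracting 53 days
Days already passed in August: 1
After going back through August: 52 more days to subtract
July 2012: 31 days, 21 remaining
June 2012 has 30 days, need 21
Result: 2012-06-09

2012-06-09


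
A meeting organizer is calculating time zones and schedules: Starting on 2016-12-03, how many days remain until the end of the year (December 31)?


Start: December 03, 2016
End: December 31, 2016
Days left in December: 28
Total: 28 days

28


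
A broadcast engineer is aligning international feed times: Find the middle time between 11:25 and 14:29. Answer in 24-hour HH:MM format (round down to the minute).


Start time: 11:25 = 685 minutes from midnight
End time: 14:29 = 869 minutes from midnight
Sum: 685 + 869 = 1554
Midpoint: 1554 / 2 = 777 minutes
Convert: 777 / 60 = 12 hours, 57 minutes
Result: 12:57

12:57


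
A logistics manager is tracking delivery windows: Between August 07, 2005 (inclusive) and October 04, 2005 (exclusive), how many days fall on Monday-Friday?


Start: 2005-08-07 (Sunday)
End (exclusive): 2005-10-04 (Tuesday)
Total calendar days: 58
Full weeks: 58 // 7 = 8 -> 40 weekdays
Remaining 2 days starting on Sunday:
  Sun(-), Mon(w) -> 1 weekdays
Total business days: 40 + 1 = 41

41


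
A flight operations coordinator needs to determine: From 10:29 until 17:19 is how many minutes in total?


Start time: 10:29 = 629 minutes from midnight
End time: 17:19 = 1039 minutes from midnight
Difference: 1039 - 629 = 410 minutes
That is 6 hours and 50 minutes

410


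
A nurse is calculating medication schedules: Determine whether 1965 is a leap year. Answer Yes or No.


Year: 1965
Divisible by 4? 1965 / 4 = 491.25 -> No
Not divisible by 4, so NOT a leap year

No


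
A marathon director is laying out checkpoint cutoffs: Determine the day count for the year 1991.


Year: 1991
Check leap year rules:
Divisible by 4? No
1991 is not a leap year
Days: 365

365


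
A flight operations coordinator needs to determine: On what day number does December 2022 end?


Month: December
Year: 2022
December is a 31-day month
Total: 31 days

31


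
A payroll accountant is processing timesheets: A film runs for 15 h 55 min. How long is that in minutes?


Hours: 15
Minutes: 55
Convert hours to minutes: 15 x 60 = 900
Add remaining minutes: 900 + 55 = 955

955


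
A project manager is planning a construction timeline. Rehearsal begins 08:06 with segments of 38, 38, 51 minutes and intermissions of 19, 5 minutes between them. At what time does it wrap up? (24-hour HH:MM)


Start: 08:06 = 486 min from midnight
  after task 1 (38 min): 08:44
  after break (19 min): 09:03
  after task 2 (38 min): 09:41
  after break (5 min): 09:46
  after task 3 (51 min): 10:37
Total elapsed: 151 minutes
End time: 10:37

10:37


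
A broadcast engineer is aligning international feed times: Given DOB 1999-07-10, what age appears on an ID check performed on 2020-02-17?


Birth: 1999-07-10
Reference: 2020-02-17
Year difference: 2020 - 1999 = 21
Has birthday (07-10) occurred by 02-17? No
Birthday not yet reached this year -> subtract 1
Age in full years: 20

20


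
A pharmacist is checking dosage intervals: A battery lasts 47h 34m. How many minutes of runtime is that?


Hours: 47
Extra minutes: 34
Minutes per hour: 60
Hours to minutes: 47 x 60 = 2820
Total: 2820 + 34 = 2854

2854


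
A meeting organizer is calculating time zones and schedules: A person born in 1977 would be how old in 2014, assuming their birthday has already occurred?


Birth year: 1977
Current year: 2014
Age = current year - birth year
Age = 2014 - 1977 = 37

37


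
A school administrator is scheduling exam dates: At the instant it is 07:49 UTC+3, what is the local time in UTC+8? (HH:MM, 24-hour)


Local time: 07:49 at UTC+3 (offset 3h)
Target zone: UTC+8 (offset 8h)
Difference: 8 - (3) = 5 hours
Calculation: 7 + (5) = 12
Result: 12:49

12:49


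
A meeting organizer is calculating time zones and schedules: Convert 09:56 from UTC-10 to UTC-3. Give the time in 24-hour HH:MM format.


Local time: 09:56 at UTC-10 (offset -10h)
Target zone: UTC-3 (offset -3h)
Difference: -3 - (-10) = 7 hours
Calculation: 9 + (7) = 16
Result: 16:56

16:56


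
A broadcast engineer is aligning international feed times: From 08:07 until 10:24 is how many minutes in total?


Start time: 08:07 = 487 minutes from midnight
End time: 10:24 = 624 minutes from midnight
Difference: 624 - 487 = 137 minutes
That is 2 hours and 17 minutes

137


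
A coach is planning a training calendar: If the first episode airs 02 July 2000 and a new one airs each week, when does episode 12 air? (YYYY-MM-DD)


First occurrence: 2000-07-02 (occurrence 1)
Each occurrence is 7 days after the previous.
Occurrence 12 is 11 weeks after the first.
11 weeks = 77 days
2000-07-02 + 77 days = 2000-09-17

2000-09-17


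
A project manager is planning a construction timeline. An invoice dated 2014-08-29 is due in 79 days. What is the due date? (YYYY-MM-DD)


Start: 2014-08-29
Adding 79 days
Days remaining in August: 2
After August: 77 days still to add
September 2014: 30 days, 47 remaining
October 2014: 31 days, 16 remaining
November 2014 has 30 days, need 16
Result: 2014-11-16

2014-11-16


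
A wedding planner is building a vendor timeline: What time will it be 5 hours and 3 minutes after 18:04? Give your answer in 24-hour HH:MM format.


Start time: 18:04
Adding: 5 hours 3 minutes
Minutes: 4 + 3 = 7
Hours: 18 + 5 + 0 = 23
Result: 23:07

23:07


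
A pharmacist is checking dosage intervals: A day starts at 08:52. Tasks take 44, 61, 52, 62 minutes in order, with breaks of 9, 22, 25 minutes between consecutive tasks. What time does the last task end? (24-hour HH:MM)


Start: 08:52 = 532 min from midnight
  after task 1 (44 min): 09:36
  after break (9 min): 09:45
  after task 2 (61 min): 10:46
  after break (22 min): 11:08
  after task 3 (52 min): 12:00
  after break (25 min): 12:25
  after task 4 (62 min): 13:27
Total elapsed: 275 minutes
End time: 13:27

13:27


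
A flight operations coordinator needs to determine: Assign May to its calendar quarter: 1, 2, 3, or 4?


Month: May (month 5)
Q1: January-March (months 1-3)
Q2: April-June (months 4-6)
Q3: July-September (months 7-9)
Q4: October-December (months 10-12)
Month 5 falls in Q2

2


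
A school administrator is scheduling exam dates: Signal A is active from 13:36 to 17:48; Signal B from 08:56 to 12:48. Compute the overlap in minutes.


Interval A: [816, 1068] minutes from midnight
Interval B: [536, 768] minutes from midnight
Overlap start = max(816, 536) = 816
Overlap end = min(1068, 768) = 768
End <= start, so the intervals do not overlap: 0 minutes

0


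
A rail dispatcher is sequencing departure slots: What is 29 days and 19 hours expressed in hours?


Days: 29
Extra hours: 19
Hours per day: 24
Days to hours: 29 x 24 = 696
Total: 696 + 19 = 715

715


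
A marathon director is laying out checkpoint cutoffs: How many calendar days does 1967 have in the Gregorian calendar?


Year: 1967
Check leap year rules:
Divisible by 4? No
1967 is not a leap year
Days: 365

365


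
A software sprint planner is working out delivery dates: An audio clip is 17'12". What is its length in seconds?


Minutes: 17
Seconds: 12
Convert minutes to seconds: 17 x 60 = 1020
Add remaining seconds: 1020 + 12 = 1032

1032


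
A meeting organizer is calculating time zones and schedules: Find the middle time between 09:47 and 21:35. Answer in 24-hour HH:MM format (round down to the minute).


Start time: 09:47 = 587 minutes from midnight
End time: 21:35 = 1295 minutes from midnight
Sum: 587 + 1295 = 1882
Midpoint: 1882 / 2 = 941 minutes
Convert: 941 / 60 = 15 hours, 41 minutes
Result: 15:41

15:41


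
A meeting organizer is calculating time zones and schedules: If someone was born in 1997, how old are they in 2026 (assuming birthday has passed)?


Birth year: 1997
Current year: 2026
Age = current year - birth year
Age = 2026 - 1997 = 29

29


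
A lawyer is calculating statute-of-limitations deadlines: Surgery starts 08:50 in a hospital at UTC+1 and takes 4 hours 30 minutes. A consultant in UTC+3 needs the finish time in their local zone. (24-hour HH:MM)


Start: 08:50 in UTC+1
Step 1 - add duration:
  minutes: 50 + 30 = 80 (carry 1h)
  hours: 8 + 4 + 1 = 13
  end in UTC+1: 13:20
Step 2 - convert UTC+1 -> UTC+3:
  offset difference: 3 - (1) = 2 hours
  13 + (2) = 15 -> mod 24 = 15
Result: 15:20 in UTC+3

15:20


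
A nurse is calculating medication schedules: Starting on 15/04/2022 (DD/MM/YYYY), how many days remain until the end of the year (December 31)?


Start: April 15, 2022
End: December 31, 2022
Days left in April: 15
May: 31
June: 30
July: 31
August: 31
... plus remaining months
Sum of remaining months: 245
Total: 15 + 245 = 260

260


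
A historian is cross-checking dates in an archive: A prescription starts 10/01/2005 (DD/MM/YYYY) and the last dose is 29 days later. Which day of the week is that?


Start: 2005-01-10 (Monday)
Step 1 - find target date: add 29 days
  2005-01-10 + 29 days = 2005-02-08
Step 2 - day of week:
  29 mod 7 = 1
  Monday + 1 days -> Tuesday
Result: Tuesday (2005-02-08)

Tuesday


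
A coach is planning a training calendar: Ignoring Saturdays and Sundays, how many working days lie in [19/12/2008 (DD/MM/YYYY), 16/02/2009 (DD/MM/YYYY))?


Start: 2008-12-19 (Friday)
End (exclusive): 2009-02-16 (Monday)
Total calendar days: 59
Full weeks: 59 // 7 = 8 -> 40 weekdays
Remaining 3 days starting on Friday:
  Fri(w), Sat(-), Sun(-) -> 1 weekdays
Total business days: 40 + 1 = 41

41


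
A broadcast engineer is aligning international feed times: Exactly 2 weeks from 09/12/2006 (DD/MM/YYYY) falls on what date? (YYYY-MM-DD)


Start: 2006-12-09
Weeks to add: 2
Convert to days: 2 x 7 = 14 days
Add 14 days to 2006-12-09
Result: 2006-12-23

2006-12-23


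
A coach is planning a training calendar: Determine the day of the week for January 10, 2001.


Date: 2001-01-10
January 1, 2001 is a Monday
Day of year: 10
Offset from Jan 1: 9 days
9 mod 7 = 2
Result: Wednesday

Wednesday


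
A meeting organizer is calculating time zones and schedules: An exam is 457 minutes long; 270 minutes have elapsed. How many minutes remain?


Total budget: 457 minutes
Time used: 270 minutes
Remaining: 457 - 270 = 187 minutes
Percent used: 59.1%
Percent remaining: 40.9%

187


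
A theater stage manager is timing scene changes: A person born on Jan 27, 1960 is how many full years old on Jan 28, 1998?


Birth: 1960-01-27
Reference: 1998-01-28
Year difference: 1998 - 1960 = 38
Has birthday (01-27) occurred by 01-28? Yes
Age in full years: 38

38


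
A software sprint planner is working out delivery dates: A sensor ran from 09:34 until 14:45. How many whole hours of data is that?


Start: 09:34
End: 14:45
Hour difference: 14 - 9 = 5 hours
Minute difference: 45 - 34 = 11 minutes
Total minutes: 311
Complete hours: 311 / 60 = 5 (remainder 11)

5


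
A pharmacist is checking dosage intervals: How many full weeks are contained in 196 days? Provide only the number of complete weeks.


Total days: 196
Days per week: 7
Division: 196 / 7 = 28 remainder 0
Complete weeks: 28
Remaining days: 0

28


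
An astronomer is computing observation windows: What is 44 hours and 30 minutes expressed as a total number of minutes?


Hours: 44
Minutes: 30
Convert hours to minutes: 44 x 60 = 2640
Add remaining minutes: 2640 + 30 = 2670

2670


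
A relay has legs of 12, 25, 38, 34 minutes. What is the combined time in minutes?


Durations: 12, 25, 38, 34
Running sum: 12
+ 25 = 37
+ 38 = 75
+ 34 = 109
Total duration: 109 minutes
That is 1 hours and 49 minutes

109


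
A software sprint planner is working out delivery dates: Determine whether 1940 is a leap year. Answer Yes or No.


Year: 1940
Divisible by 4? 1940 / 4 = 485.0 -> Yes
Divisible by 100? 1940 / 100 = 19.4 -> No
Divisible by 4 but not 100, so it IS a leap year

Yes


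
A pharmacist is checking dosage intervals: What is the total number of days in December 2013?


Month: December
Year: 2013
December is a 31-day month
Total: 31 days

31


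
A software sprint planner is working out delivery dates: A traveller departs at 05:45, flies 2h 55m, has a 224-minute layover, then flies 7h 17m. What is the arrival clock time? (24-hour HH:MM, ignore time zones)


Depart: 05:45
Leg 1: +175 min -> 08:40
Layover: +224 min -> 12:24
Leg 2: +437 min -> 19:41
Total travel: 836 minutes = 13h 56m
Arrival: 19:41

19:41


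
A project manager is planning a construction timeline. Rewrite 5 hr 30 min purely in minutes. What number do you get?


Hours: 5
Extra minutes: 30
Minutes per hour: 60
Hours to minutes: 5 x 60 = 300
Total: 300 + 30 = 330

330


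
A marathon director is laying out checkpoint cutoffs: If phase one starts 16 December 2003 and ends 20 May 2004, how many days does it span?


Start date: 2003-12-16
End date: 2004-05-20
Dec 2003: +16 days
Jan 2004: +31 days
Feb 2004: +29 days
... (3 more months)
Total: 156 days

156


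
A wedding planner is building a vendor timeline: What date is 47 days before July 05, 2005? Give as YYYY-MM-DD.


Start: 2005-07-05
Subtracting 47 days
Days already passed in July: 5
After going back through July: 42 more days to subtract
June 2005: 30 days, 12 remaining
May 2005 has 31 days, need 12
Result: 2005-05-19

2005-05-19


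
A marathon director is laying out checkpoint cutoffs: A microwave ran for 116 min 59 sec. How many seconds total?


Minutes: 116
Extra seconds: 59
Seconds per minute: 60
Minutes to seconds: 116 x 60 = 6960
Total: 6960 + 59 = 7019

7019


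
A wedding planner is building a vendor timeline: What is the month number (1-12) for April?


Calendar month order:
3. March
4. April <--
5. May
April is month number 4

4


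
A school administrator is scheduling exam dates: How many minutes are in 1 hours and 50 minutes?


Hours: 1
Extra minutes: 50
Minutes per hour: 60
Hours to minutes: 1 x 60 = 60
Total: 60 + 50 = 110

110


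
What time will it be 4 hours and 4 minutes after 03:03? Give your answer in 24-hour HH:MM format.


Start time: 03:03
Adding: 4 hours 4 minutes
Minutes: 3 + 4 = 7
Hours: 3 + 4 + 0 = 7
Result: 07:07

07:07


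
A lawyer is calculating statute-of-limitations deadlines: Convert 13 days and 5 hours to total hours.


Days: 13
Extra hours: 5
Hours per day: 24
Days to hours: 13 x 24 = 312
Total: 312 + 5 = 317

317


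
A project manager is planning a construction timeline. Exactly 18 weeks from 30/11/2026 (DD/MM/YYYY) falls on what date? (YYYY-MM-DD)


Start: 2026-11-30
Weeks to add: 18
Convert to days: 18 x 7 = 126 days
Add 126 days to 2026-11-30
Result: 2027-04-05

2027-04-05


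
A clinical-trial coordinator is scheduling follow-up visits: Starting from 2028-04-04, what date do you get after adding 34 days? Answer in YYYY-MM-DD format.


Start: 2028-04-04
Adding 34 days
Days remaining in April: 26
After April: 8 days still to add
May 2028 has 31 days, need 8
Result: 2028-05-08

2028-05-08


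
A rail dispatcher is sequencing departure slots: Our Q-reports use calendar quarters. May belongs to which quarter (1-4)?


Month: May (month 5)
Q1: January-March (months 1-3)
Q2: April-June (months 4-6)
Q3: July-September (months 7-9)
Q4: October-December (months 10-12)
Month 5 falls in Q2

2


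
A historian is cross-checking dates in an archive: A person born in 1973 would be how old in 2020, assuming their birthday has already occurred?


Birth year: 1973
Current year: 2020
Age = current year - birth year
Age = 2020 - 1973 = 47

47


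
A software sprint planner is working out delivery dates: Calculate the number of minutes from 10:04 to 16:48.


Start time: 10:04 = 604 minutes from midnight
End time: 16:48 = 1008 minutes from midnight
Difference: 1008 - 604 = 404 minutes
That is 6 hours and 44 minutes

404


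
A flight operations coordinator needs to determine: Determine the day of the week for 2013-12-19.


Date: 2013-12-19
January 1, 2013 is a Tuesday
Day of year: 353
Offset from Jan 1: 352 days
352 mod 7 = 2
Result: Thursday

Thursday


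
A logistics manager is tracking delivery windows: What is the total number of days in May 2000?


Month: May
Year: 2000
May is a 31-day month
Total: 31 days

31


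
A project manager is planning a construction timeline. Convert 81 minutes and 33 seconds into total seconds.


Minutes: 81
Seconds: 33
Convert minutes to seconds: 81 x 60 = 4860
Add remaining seconds: 4860 + 33 = 4893

4893


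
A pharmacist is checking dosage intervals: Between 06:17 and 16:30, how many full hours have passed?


Start: 06:17
End: 16:30
Hour difference: 16 - 6 = 10 hours
Minute difference: 30 - 17 = 13 minutes
Total minutes: 613
Complete hours: 613 / 60 = 10 (remainder 13)

10


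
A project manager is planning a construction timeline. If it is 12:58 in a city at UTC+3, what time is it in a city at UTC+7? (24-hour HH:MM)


Local time: 12:58 at UTC+3 (offset 3h)
Target zone: UTC+7 (offset 7h)
Difference: 7 - (3) = 4 hours
Calculation: 12 + (4) = 16
Result: 16:58

16:58


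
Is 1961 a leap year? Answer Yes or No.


Year: 1961
Divisible by 4? 1961 / 4 = 490.25 -> No
Not divisible by 4, so NOT a leap year

No


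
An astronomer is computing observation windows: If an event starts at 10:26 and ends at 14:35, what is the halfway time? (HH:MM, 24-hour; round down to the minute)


Start time: 10:26 = 626 minutes from midnight
End time: 14:35 = 875 minutes from midnight
Sum: 626 + 875 = 1501
Midpoint: 1501 / 2 = 750 minutes
Convert: 750 / 60 = 12 hours, 30 minutes
Result: 12:30

12:30


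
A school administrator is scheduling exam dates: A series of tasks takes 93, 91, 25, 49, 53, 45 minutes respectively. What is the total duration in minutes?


Durations: 93, 91, 25, 49, 53, 45
Running sum: 93
+ 91 = 184
+ 25 = 209
+ 49 = 258
+ 53 = 311
+ 45 = 356
Total duration: 356 minutes
That is 5 hours and 56 minutes

356


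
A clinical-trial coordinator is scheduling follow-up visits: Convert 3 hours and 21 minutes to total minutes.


Hours: 3
Minutes: 21
Convert hours to minutes: 3 x 60 = 180
Add remaining minutes: 180 + 21 = 201

201


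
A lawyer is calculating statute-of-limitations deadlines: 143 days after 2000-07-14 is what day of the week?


Start: 2000-07-14 (Friday)
Step 1 - find target date: add 143 days
  2000-07-14 + 143 days = 2000-12-04
Step 2 - day of week:
  143 mod 7 = 3
  Friday + 3 days -> Monday
Result: Monday (2000-12-04)

Monday


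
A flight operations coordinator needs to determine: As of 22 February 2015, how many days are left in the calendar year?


Start: February 22, 2015
End: December 31, 2015
Days left in February: 6
March: 31
April: 30
May: 31
June: 30
... plus remaining months
Sum of remaining months: 306
Total: 6 + 306 = 312

312


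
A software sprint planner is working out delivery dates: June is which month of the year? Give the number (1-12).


Calendar month order:
5. May
6. June <--
7. July
June is month number 6

6


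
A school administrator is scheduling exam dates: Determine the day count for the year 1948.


Year: 1948
Check leap year rules:
Divisible by 4? Yes
Divisible by 100? No
1948 is a leap year
Days: 366

366


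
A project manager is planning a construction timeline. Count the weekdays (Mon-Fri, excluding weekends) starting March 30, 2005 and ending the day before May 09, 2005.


Start: 2005-03-30 (Wednesday)
End (exclusive): 2005-05-09 (Monday)
Total calendar days: 40
Full weeks: 40 // 7 = 5 -> 25 weekdays
Remaining 5 days starting on Wednesday:
  Wed(w), Thu(w), Fri(w), Sat(-), Sun(-) -> 3 weekdays
Total business days: 25 + 3 = 28

28


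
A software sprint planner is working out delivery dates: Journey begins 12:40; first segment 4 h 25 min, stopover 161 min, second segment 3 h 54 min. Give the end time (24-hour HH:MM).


Depart: 12:40
Leg 1: +265 min -> 17:05
Layover: +161 min -> 19:46
Leg 2: +234 min -> 23:40
Total travel: 660 minutes = 11h 0m
Arrival: 23:40

23:40


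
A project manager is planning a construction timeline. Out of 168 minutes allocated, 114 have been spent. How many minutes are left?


Total budget: 168 minutes
Time used: 114 minutes
Remaining: 168 - 114 = 54 minutes
Percent used: 67.9%
Percent remaining: 32.1%

54


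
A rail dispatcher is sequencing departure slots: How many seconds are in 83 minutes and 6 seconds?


Minutes: 83
Extra seconds: 6
Seconds per minute: 60
Minutes to seconds: 83 x 60 = 4980
Total: 4980 + 6 = 4986

4986


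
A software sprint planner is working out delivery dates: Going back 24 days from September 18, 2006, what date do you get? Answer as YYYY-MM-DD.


Start: 2006-09-18
Subtracting 24 days
Days already passed in September: 18
After going back through September: 6 more days to subtract
August 2006 has 31 days, need 6
Result: 2006-08-25

2006-08-25


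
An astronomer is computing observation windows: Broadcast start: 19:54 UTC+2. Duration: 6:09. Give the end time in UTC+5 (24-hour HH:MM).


Start: 19:54 in UTC+2
Step 1 - add duration:
  minutes: 54 + 9 = 63 (carry 1h)
  hours: 19 + 6 + 1 = 26
  end in UTC+2: 02:03
Step 2 - convert UTC+2 -> UTC+5:
  offset difference: 5 - (2) = 3 hours
  2 + (3) = 5 -> mod 24 = 5
Result: 05:03 in UTC+5

05:03


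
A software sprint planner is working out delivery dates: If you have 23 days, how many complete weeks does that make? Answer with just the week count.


Total days: 23
Days per week: 7
Division: 23 / 7 = 3 remainder 2
Complete weeks: 3
Remaining days: 2

3


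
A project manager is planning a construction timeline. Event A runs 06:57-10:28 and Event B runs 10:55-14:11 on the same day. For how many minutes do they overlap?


Interval A: [417, 628] minutes from midnight
Interval B: [655, 851] minutes from midnight
Overlap start = max(417, 655) = 655
Overlap end = min(628, 851) = 628
End <= start, so the intervals do not overlap: 0 minutes

0


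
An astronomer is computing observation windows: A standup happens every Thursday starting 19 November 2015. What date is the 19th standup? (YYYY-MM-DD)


First occurrence: 2015-11-19 (occurrence 1)
Each occurrence is 7 days after the previous.
Occurrence 19 is 18 weeks after the first.
18 weeks = 126 days
2015-11-19 + 126 days = 2016-03-24

2016-03-24


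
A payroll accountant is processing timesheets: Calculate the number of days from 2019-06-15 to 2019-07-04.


Start date: 2019-06-15
End date: 2019-07-04
Jun 2019: +16 days
Jul 2019: +3 days
Total: 19 days

19


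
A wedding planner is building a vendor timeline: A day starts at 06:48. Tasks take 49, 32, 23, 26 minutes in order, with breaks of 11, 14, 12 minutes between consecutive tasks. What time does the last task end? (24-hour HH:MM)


Start: 06:48 = 408 min from midnight
  after task 1 (49 min): 07:37
  after break (11 min): 07:48
  after task 2 (32 min): 08:20
  after break (14 min): 08:34
  after task 3 (23 min): 08:57
  after break (12 min): 09:09
  after task 4 (26 min): 09:35
Total elapsed: 167 minutes
End time: 09:35

09:35


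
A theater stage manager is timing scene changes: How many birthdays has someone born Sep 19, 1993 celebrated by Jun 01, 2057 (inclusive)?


Birth: 1993-09-19
Reference: 2057-06-01
Year difference: 2057 - 1993 = 64
Has birthday (09-19) occurred by 06-01? No
Birthday not yet reached this year -> subtract 1
Age in full years: 63

63


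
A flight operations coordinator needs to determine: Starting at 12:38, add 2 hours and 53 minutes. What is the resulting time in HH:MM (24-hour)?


Start time: 12:38
Adding: 2 hours 53 minutes
Minutes: 38 + 53 = 91
Minute overflow: 91 >= 60, so carry 1 hour, minutes = 31
Hours: 12 + 2 + 1 = 15
Result: 15:31

15:31


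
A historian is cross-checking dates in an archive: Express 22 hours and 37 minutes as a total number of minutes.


Hours: 22
Extra minutes: 37
Minutes per hour: 60
Hours to minutes: 22 x 60 = 1320
Total: 1320 + 37 = 1357

1357


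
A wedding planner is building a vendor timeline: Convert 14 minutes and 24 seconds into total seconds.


Minutes: 14
Seconds: 24
Convert minutes to seconds: 14 x 60 = 840
Add remaining seconds: 840 + 24 = 864

864


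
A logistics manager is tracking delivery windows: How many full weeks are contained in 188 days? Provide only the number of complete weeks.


Total days: 188
Days per week: 7
Division: 188 / 7 = 26 remainder 6
Complete weeks: 26
Remaining days: 6

26


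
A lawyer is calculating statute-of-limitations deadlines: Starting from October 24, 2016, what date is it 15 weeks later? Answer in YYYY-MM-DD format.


Start: 2016-10-24
Weeks to add: 15
Convert to days: 15 x 7 = 105 days
Add 105 days to 2016-10-24
Result: 2017-02-06

2017-02-06


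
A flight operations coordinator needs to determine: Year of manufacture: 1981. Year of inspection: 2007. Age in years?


Birth year: 1981
Current year: 2007
Age = current year - birth year
Age = 2007 - 1981 = 26

26


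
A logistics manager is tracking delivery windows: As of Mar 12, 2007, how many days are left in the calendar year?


Start: March 12, 2007
End: December 31, 2007
Days left in March: 19
April: 30
May: 31
June: 30
July: 31
... plus remaining months
Sum of remaining months: 275
Total: 19 + 275 = 294

294


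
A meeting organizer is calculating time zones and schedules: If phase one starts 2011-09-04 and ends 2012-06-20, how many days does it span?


Start date: 2011-09-04
End date: 2012-06-20
Sep 2011: +27 days
Oct 2011: +31 days
Nov 2011: +30 days
... (7 more months)
Total: 290 days

290


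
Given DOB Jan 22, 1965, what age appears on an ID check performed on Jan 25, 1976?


Birth: 1965-01-22
Reference: 1976-01-25
Year difference: 1976 - 1965 = 11
Has birthday (01-22) occurred by 01-25? Yes
Age in full years: 11

11


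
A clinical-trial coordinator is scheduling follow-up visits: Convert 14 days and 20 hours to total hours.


Days: 14
Extra hours: 20
Hours per day: 24
Days to hours: 14 x 24 = 336
Total: 336 + 20 = 356

356


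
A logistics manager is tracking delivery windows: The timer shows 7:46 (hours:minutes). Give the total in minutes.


Hours: 7
Minutes: 46
Convert hours to minutes: 7 x 60 = 420
Add remaining minutes: 420 + 46 = 466

466


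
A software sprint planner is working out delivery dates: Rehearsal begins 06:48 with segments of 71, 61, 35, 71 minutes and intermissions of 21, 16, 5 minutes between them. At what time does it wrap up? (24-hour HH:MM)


Start: 06:48 = 408 min from midnight
  after task 1 (71 min): 07:59
  after break (21 min): 08:20
  after task 2 (61 min): 09:21
  after break (16 min): 09:37
  after task 3 (35 min): 10:12
  after break (5 min): 10:17
  after task 4 (71 min): 11:28
Total elapsed: 280 minutes
End time: 11:28

11:28


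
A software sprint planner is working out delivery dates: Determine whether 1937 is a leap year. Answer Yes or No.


Year: 1937
Divisible by 4? 1937 / 4 = 484.25 -> No
Not divisible by 4, so NOT a leap year

No


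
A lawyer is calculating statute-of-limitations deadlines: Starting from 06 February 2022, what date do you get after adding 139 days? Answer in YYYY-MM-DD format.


Start: 2022-02-06
Adding 139 days
Days remaining in February: 22
After February: 117 days still to add
March 2022: 31 days, 86 remaining
April 2022: 30 days, 56 remaining
May 2022: 31 days, 25 remaining
June 2022 has 30 days, need 25
Result: 2022-06-25

2022-06-25


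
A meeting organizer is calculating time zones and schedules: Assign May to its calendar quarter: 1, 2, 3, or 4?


Month: May (month 5)
Q1: January-March (months 1-3)
Q2: April-June (months 4-6)
Q3: July-September (months 7-9)
Q4: October-December (months 10-12)
Month 5 falls in Q2

2


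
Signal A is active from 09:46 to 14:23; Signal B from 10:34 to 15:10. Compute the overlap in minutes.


Interval A: [586, 863] minutes from midnight
Interval B: [634, 910] minutes from midnight
Overlap start = max(586, 634) = 634
Overlap end = min(863, 910) = 863
Overlap = 863 - 634 = 229 minutes

229


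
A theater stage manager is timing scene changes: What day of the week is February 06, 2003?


Date: 2003-02-06
January 1, 2003 is a Wednesday
Day of year: 37
Offset from Jan 1: 36 days
36 mod 7 = 1
Result: Thursday

Thursday


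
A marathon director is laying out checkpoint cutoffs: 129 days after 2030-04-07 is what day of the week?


Start: 2030-04-07 (Sunday)
Step 1 - find target date: add 129 days
  2030-04-07 + 129 days = 2030-08-14
Step 2 - day of week:
  129 mod 7 = 3
  Sunday + 3 days -> Wednesday
Result: Wednesday (2030-08-14)

Wednesday


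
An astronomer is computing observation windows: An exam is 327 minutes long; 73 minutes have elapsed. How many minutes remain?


Total budget: 327 minutes
Time used: 73 minutes
Remaining: 327 - 73 = 254 minutes
Percent used: 22.3%
Percent remaining: 77.7%

254


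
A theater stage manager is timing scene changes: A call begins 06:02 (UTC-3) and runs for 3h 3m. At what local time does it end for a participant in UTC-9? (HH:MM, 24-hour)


Start: 06:02 in UTC-3
Step 1 - add duration:
  minutes: 2 + 3 = 5
  hours: 6 + 3 + 0 = 9
  end in UTC-3: 09:05
Step 2 - convert UTC-3 -> UTC-9:
  offset difference: -9 - (-3) = -6 hours
  9 + (-6) = 3 -> mod 24 = 3
Result: 03:05 in UTC-9

03:05


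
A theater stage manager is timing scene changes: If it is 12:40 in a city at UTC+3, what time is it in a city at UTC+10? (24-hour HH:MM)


Local time: 12:40 at UTC+3 (offset 3h)
Target zone: UTC+10 (offset 10h)
Difference: 10 - (3) = 7 hours
Calculation: 12 + (7) = 19
Result: 19:40

19:40


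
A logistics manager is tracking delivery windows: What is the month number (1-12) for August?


Calendar month order:
7. July
8. August <--
9. September
August is month number 8

8


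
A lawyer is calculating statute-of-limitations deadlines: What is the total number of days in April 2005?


Month: April
Year: 2005
April is a 30-day month
Total: 30 days

30


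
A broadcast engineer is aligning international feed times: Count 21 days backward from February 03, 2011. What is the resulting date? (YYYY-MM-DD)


Start: 2011-02-03
Subtracting 21 days
Days already passed in February: 3
After going back through February: 18 more days to subtract
January 2011 has 31 days, need 18
Result: 2011-01-13

2011-01-13


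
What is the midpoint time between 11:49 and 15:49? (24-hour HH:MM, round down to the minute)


Start time: 11:49 = 709 minutes from midnight
End time: 15:49 = 949 minutes from midnight
Sum: 709 + 949 = 1658
Midpoint: 1658 / 2 = 829 minutes
Convert: 829 / 60 = 13 hours, 49 minutes
Result: 13:49

13:49


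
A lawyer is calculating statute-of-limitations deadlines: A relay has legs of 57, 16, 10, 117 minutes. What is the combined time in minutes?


Durations: 57, 16, 10, 117
Running sum: 57
+ 16 = 73
+ 10 = 83
+ 117 = 200
Total duration: 200 minutes
That is 3 hours and 20 minutes

200


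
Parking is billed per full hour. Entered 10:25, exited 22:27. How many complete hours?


Start: 10:25
End: 22:27
Hour difference: 22 - 10 = 12 hours
Minute difference: 27 - 25 = 2 minutes
Total minutes: 722
Complete hours: 722 / 60 = 12 (remainder 2)

12


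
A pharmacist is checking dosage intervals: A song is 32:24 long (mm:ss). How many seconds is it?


Minutes: 32
Extra seconds: 24
Seconds per minute: 60
Minutes to seconds: 32 x 60 = 1920
Total: 1920 + 24 = 1944

1944


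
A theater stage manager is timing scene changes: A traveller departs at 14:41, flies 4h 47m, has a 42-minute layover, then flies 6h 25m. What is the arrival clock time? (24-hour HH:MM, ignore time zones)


Depart: 14:41
Leg 1: +287 min -> 19:28
Layover: +42 min -> 20:10
Leg 2: +385 min -> 02:35
Total travel: 714 minutes = 11h 54m
Arrival: 02:35

02:35


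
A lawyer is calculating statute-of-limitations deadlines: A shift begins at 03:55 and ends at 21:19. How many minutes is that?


Start time: 03:55 = 235 minutes from midnight
End time: 21:19 = 1279 minutes from midnight
Difference: 1279 - 235 = 1044 minutes
That is 17 hours and 24 minutes

1044


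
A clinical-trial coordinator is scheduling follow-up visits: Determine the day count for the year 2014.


Year: 2014
Check leap year rules:
Divisible by 4? No
2014 is not a leap year
Days: 365

365
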